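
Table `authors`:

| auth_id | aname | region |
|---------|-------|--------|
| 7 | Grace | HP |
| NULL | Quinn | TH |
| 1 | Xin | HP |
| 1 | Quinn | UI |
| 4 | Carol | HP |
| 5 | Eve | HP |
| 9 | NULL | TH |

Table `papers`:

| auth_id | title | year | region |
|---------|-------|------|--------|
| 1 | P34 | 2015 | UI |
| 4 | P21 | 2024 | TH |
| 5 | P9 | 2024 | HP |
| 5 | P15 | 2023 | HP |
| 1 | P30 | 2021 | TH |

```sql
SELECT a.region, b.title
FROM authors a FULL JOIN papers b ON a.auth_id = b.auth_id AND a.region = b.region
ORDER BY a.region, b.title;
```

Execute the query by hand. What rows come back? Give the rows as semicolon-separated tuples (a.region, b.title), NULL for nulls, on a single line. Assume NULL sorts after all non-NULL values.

(HP, P15); (HP, P9); (HP, NULL); (HP, NULL); (HP, NULL); (TH, NULL); (TH, NULL); (UI, P34); (NULL, P21); (NULL, P30)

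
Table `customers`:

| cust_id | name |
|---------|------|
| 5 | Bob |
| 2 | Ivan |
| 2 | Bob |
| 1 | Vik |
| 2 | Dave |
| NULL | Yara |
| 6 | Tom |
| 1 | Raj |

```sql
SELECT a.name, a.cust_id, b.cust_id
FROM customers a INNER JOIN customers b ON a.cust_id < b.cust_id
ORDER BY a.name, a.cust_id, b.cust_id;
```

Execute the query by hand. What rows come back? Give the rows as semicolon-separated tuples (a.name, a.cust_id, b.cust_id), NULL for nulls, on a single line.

INNER JOIN keeps only pairs where the ON condition holds.
Matching on a.cust_id < b.cust_id. A NULL in a compared column never satisfies the condition.
- a (cust_id=5) pairs with 1 row(s) of b.
- a (cust_id=2) pairs with 2 row(s) of b.
- a (cust_id=2) pairs with 2 row(s) of b.
- a (cust_id=1) pairs with 5 row(s) of b.
- a (cust_id=2) pairs with 2 row(s) of b.
- a (cust_id=NULL) has no partner → excluded.
- a (cust_id=6) has no partner → excluded.
- a (cust_id=1) pairs with 5 row(s) of b.

(Bob, 2, 5); (Bob, 2, 6); (Bob, 5, 6); (Dave, 2, 5); (Dave, 2, 6); (Ivan, 2, 5); (Ivan, 2, 6); (Raj, 1, 2); (Raj, 1, 2); (Raj, 1, 2); (Raj, 1, 5); (Raj, 1, 6); (Vik, 1, 2); (Vik, 1, 2); (Vik, 1, 2); (Vik, 1, 5); (Vik, 1, 6)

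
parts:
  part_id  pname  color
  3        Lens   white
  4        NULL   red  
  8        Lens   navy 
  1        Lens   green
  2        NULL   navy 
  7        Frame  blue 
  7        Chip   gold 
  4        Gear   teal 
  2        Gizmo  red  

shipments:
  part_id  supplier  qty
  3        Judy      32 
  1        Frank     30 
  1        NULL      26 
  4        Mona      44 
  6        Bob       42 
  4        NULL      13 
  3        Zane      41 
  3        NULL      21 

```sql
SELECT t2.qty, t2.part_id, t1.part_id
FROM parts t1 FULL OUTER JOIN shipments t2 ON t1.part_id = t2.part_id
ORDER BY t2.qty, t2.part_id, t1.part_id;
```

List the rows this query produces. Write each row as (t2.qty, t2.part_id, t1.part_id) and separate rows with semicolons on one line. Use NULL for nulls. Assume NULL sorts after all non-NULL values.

(13, 4, 4); (13, 4, 4); (21, 3, 3); (26, 1, 1); (30, 1, 1); (32, 3, 3); (41, 3, 3); (42, 6, NULL); (44, 4, 4); (44, 4, 4); (NULL, NULL, 2); (NULL, NULL, 2); (NULL, NULL, 7); (NULL, NULL, 7); (NULL, NULL, 8)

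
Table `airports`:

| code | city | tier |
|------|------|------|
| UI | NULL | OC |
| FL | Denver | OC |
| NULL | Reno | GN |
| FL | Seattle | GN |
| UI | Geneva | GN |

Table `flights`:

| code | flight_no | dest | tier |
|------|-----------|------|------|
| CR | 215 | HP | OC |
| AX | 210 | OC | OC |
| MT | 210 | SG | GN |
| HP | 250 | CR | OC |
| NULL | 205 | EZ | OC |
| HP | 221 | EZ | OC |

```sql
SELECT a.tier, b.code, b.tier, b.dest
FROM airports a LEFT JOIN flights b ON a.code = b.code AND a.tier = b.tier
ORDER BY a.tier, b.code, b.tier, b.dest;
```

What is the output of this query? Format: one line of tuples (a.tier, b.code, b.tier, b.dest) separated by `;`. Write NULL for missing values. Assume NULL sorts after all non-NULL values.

(GN, NULL, NULL, NULL); (GN, NULL, NULL, NULL); (GN, NULL, NULL, NULL); (OC, NULL, NULL, NULL); (OC, NULL, NULL, NULL)

LEFT JOIN keeps every row from `airports`; unmatched rows get NULL for `flights`'s columns.
Matching on a.code = b.code AND a.tier = b.tier. A NULL in a compared column never satisfies the condition.
Matched pairs: 0; unmatched a rows kept: 5.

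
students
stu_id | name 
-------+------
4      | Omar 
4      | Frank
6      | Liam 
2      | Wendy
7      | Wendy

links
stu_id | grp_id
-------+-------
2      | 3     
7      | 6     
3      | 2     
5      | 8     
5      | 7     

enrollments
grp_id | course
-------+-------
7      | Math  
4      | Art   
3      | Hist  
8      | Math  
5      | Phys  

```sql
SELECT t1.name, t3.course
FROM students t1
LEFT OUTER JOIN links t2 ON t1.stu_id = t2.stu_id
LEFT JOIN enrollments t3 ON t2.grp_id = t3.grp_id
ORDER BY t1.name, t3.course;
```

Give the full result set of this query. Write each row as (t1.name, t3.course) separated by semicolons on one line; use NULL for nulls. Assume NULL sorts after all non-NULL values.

Evaluate left to right. First `students t1 LEFT JOIN links t2` on stu_id: 5 row(s).
Then LEFT JOIN `enrollments t3` on grp_id: each of those 5 rows is kept; rows whose t2.grp_id has no match in t3 get NULL for t3's columns.

(Frank, NULL); (Liam, NULL); (Omar, NULL); (Wendy, Hist); (Wendy, NULL)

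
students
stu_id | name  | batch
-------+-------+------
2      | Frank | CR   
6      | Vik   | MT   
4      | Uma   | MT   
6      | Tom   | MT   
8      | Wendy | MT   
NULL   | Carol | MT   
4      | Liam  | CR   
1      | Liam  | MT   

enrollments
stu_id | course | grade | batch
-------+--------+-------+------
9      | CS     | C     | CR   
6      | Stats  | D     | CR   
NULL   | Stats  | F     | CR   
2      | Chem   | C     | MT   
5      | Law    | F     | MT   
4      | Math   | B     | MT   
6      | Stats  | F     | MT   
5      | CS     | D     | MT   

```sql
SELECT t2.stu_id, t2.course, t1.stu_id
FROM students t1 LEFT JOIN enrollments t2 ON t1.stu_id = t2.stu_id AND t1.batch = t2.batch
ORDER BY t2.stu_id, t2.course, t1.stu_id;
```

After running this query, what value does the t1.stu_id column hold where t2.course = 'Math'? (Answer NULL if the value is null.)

LEFT JOIN keeps every row from `students`; unmatched rows get NULL for `enrollments`'s columns.
Matching on t1.stu_id = t2.stu_id AND t1.batch = t2.batch. A NULL in a compared column never satisfies the condition.
- stu_id=2, batch=CR: no t2 row matches, row kept with t2 columns NULL.
- stu_id=6, batch=MT: 1 matching t2 row(s), so 1 row(s) emitted.
- stu_id=4, batch=MT: 1 matching t2 row(s), so 1 row(s) emitted.
- stu_id=6, batch=MT: 1 matching t2 row(s), so 1 row(s) emitted.
- stu_id=8, batch=MT: no t2 row matches, row kept with t2 columns NULL.
- stu_id=NULL, batch=MT: no t2 row matches, row kept with t2 columns NULL.
- stu_id=4, batch=CR: no t2 row matches, row kept with t2 columns NULL.
- stu_id=1, batch=MT: no t2 row matches, row kept with t2 columns NULL.

4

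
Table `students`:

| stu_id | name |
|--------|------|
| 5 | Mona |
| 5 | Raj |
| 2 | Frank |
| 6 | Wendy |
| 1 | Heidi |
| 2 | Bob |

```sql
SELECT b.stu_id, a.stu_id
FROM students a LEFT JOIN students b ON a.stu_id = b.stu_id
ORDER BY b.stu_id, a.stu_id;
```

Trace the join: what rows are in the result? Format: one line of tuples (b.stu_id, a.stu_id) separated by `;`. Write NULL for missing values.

LEFT JOIN keeps every row from `students a`; unmatched rows get NULL for `students b`'s columns.
Matching on a.stu_id = b.stu_id.
- a[0] stu_id=5 → 2 match(es) in b → 2 row(s).
- a[1] stu_id=5 → 2 match(es) in b → 2 row(s).
- a[2] stu_id=2 → 2 match(es) in b → 2 row(s).
- a[3] stu_id=6 → 1 match(es) in b → 1 row(s).
- a[4] stu_id=1 → 1 match(es) in b → 1 row(s).
- a[5] stu_id=2 → 2 match(es) in b → 2 row(s).
After projecting and ordering:
b.stu_id | a.stu_id
1 | 1
2 | 2
2 | 2
2 | 2
2 | 2
5 | 5
5 | 5
5 | 5
5 | 5
6 | 6

(1, 1); (2, 2); (2, 2); (2, 2); (2, 2); (5, 5); (5, 5); (5, 5); (5, 5); (6, 6)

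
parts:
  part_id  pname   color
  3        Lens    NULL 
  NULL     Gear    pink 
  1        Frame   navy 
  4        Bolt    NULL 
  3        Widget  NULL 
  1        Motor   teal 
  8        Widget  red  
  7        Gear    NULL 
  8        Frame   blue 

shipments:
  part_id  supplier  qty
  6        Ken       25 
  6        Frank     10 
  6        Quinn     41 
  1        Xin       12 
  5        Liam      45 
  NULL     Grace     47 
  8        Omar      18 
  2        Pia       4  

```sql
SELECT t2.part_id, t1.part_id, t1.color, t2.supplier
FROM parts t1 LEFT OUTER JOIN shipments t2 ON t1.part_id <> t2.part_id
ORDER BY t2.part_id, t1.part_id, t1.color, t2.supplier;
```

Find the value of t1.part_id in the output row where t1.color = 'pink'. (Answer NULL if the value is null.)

LEFT JOIN keeps every row from `parts`; unmatched rows get NULL for `shipments`'s columns.
Matching on t1.part_id <> t2.part_id. A NULL in a compared column never satisfies the condition.
- part_id=3: 7 matching t2 row(s), so 7 row(s) emitted.
- part_id=NULL: no t2 row matches, row kept with t2 columns NULL.
- part_id=1: 6 matching t2 row(s), so 6 row(s) emitted.
- part_id=4: 7 matching t2 row(s), so 7 row(s) emitted.
- part_id=3: 7 matching t2 row(s), so 7 row(s) emitted.
- part_id=1: 6 matching t2 row(s), so 6 row(s) emitted.
- part_id=8: 6 matching t2 row(s), so 6 row(s) emitted.
- part_id=7: 7 matching t2 row(s), so 7 row(s) emitted.
- part_id=8: 6 matching t2 row(s), so 6 row(s) emitted.

NULL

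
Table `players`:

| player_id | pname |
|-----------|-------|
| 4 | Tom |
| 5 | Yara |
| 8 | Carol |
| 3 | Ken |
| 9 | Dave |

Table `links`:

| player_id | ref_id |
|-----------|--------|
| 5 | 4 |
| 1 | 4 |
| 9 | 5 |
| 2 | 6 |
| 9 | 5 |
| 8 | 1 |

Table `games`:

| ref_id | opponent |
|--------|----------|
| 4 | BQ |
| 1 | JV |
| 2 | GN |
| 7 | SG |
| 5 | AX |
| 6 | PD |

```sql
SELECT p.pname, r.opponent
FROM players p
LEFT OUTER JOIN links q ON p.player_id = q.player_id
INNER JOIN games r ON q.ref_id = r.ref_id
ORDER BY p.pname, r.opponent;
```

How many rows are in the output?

4

Evaluate left to right. First `players p LEFT JOIN links q` on player_id: 6 row(s).
Then INNER JOIN `games r` on ref_id: keep only rows whose q.ref_id appears in r.
Result: 4 row(s).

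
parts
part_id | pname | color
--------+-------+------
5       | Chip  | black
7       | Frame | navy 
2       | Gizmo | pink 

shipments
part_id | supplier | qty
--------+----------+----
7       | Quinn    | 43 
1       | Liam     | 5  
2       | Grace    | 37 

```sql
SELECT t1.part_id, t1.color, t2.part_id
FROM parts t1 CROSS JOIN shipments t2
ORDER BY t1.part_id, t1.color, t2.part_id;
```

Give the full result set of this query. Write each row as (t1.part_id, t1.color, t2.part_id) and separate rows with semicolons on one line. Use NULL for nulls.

CROSS JOIN pairs every row of `parts` with every row of `shipments`: 3 × 3 = 9 rows.
After projecting and ordering:
t1.part_id | t1.color | t2.part_id
2 | pink | 1
2 | pink | 2
2 | pink | 7
5 | black | 1
5 | black | 2
5 | black | 7
7 | navy | 1
7 | navy | 2
7 | navy | 7

(2, pink, 1); (2, pink, 2); (2, pink, 7); (5, black, 1); (5, black, 2); (5, black, 7); (7, navy, 1); (7, navy, 2); (7, navy, 7)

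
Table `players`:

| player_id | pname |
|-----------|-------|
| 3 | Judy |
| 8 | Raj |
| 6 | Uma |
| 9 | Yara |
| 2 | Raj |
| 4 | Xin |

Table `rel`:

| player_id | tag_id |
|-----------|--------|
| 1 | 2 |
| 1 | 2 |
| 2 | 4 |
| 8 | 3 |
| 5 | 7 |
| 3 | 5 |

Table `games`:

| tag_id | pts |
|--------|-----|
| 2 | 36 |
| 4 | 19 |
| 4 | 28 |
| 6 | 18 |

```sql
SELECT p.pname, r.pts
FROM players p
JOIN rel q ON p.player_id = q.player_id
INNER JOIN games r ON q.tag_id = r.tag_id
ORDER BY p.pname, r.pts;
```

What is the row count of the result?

2

Joins associate left-to-right: players INNER JOIN rel on player_id gives 3 intermediate row(s).
Then INNER JOIN `games r` on tag_id: keep only rows whose q.tag_id appears in r.
Result: 2 row(s).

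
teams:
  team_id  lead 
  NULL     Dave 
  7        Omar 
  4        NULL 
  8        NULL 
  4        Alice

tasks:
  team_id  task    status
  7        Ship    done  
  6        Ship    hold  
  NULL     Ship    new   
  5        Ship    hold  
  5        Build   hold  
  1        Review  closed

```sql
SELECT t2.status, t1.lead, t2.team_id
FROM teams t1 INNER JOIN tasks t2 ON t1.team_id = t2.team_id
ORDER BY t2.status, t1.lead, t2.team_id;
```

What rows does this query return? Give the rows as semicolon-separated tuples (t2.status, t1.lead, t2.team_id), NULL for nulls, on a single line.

(done, Omar, 7)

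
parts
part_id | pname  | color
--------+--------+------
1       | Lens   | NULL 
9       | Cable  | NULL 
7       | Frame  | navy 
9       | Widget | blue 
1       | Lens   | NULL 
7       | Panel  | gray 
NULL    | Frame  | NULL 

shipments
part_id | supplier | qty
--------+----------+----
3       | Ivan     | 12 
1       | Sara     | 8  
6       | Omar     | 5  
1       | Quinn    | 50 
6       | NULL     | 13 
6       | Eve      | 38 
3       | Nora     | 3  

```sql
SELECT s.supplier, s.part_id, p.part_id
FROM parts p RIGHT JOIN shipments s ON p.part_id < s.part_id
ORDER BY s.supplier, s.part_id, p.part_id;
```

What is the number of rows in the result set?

12

RIGHT JOIN keeps every row from `shipments`; unmatched rows get NULL for `parts`'s columns.
Matching on p.part_id < s.part_id. A NULL in a compared column never satisfies the condition.
- part_id=1: 5 matching s row(s), so 5 row(s) emitted.
- part_id=9: no matching s row.
- part_id=7: no matching s row.
- part_id=9: no matching s row.
- part_id=1: 5 matching s row(s), so 5 row(s) emitted.
- part_id=7: no matching s row.
- part_id=NULL: no matching s row.
- 2 s row(s) had no p match → kept, p columns NULL.
Total: 10 matched + 2 padded = 12 rows.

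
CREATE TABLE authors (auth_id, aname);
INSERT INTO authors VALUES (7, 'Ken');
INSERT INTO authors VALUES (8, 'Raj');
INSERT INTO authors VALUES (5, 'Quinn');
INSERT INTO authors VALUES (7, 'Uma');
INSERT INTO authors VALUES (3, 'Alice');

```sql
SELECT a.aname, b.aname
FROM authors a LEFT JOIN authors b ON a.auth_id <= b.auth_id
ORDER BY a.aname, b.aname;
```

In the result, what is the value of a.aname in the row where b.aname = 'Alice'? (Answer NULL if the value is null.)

Alice

LEFT JOIN keeps every row from `authors a`; unmatched rows get NULL for `authors b`'s columns.
Matching on a.auth_id <= b.auth_id.
- a (auth_id=7) pairs with 3 row(s) of b.
- a (auth_id=8) pairs with 1 row(s) of b.
- a (auth_id=5) pairs with 4 row(s) of b.
- a (auth_id=7) pairs with 3 row(s) of b.
- a (auth_id=3) pairs with 5 row(s) of b.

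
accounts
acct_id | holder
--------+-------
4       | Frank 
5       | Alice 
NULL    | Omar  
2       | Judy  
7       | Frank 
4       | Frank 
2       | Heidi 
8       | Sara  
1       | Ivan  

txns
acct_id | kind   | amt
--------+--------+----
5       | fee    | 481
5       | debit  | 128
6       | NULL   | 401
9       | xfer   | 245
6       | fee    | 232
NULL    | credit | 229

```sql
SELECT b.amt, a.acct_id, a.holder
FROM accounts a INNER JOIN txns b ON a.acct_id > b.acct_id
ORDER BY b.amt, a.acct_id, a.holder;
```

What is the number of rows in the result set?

8

INNER JOIN keeps only pairs where the ON condition holds.
Matching on a.acct_id > b.acct_id. A NULL in a compared column never satisfies the condition.
- a row (acct_id=4): no match → dropped.
- a row (acct_id=5): no match → dropped.
- a row (acct_id=NULL): no match → dropped.
- a row (acct_id=2): no match → dropped.
- a row (acct_id=7): matches 4 b row(s) → 4 output row(s).
- a row (acct_id=4): no match → dropped.
- a row (acct_id=2): no match → dropped.
- a row (acct_id=8): matches 4 b row(s) → 4 output row(s).
- a row (acct_id=1): no match → dropped.
Total: 8 rows.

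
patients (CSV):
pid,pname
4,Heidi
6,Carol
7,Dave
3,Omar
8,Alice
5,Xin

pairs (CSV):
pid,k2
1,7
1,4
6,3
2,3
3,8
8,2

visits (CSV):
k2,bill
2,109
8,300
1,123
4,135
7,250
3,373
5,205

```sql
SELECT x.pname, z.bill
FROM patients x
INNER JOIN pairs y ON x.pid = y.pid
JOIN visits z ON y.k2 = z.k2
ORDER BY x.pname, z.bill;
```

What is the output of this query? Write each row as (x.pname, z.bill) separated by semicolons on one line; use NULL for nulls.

(Alice, 109); (Carol, 373); (Omar, 300)

Evaluate left to right. First `patients x INNER JOIN pairs y` on pid: 3 row(s).
Then INNER JOIN `visits z` on k2: keep only rows whose y.k2 appears in z.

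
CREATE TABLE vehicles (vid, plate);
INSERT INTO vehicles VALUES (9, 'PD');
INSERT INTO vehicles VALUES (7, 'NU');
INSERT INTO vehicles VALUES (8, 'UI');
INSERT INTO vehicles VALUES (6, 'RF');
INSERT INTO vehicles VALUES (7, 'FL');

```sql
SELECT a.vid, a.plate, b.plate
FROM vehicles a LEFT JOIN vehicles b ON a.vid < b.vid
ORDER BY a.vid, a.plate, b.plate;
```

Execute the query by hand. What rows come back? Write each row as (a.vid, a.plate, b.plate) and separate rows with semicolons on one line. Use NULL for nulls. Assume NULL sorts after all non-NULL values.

LEFT JOIN keeps every row from `vehicles a`; unmatched rows get NULL for `vehicles b`'s columns.
Matching on a.vid < b.vid.
Matched pairs: 9; unmatched a rows kept: 1.

(6, RF, FL); (6, RF, NU); (6, RF, PD); (6, RF, UI); (7, FL, PD); (7, FL, UI); (7, NU, PD); (7, NU, UI); (8, UI, PD); (9, PD, NULL)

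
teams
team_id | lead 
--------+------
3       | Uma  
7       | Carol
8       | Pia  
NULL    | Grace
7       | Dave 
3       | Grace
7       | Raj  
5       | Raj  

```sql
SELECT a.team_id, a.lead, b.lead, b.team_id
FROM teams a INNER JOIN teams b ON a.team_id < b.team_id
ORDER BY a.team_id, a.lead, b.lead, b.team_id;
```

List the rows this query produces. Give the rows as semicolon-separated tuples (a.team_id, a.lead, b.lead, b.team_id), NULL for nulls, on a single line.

INNER JOIN keeps only pairs where the ON condition holds.
Matching on a.team_id < b.team_id. A NULL in a compared column never satisfies the condition.
- team_id=3: 5 matching b row(s), so 5 row(s) emitted.
- team_id=7: 1 matching b row(s), so 1 row(s) emitted.
- team_id=8: no matching b row, dropped.
- team_id=NULL: no matching b row, dropped.
- team_id=7: 1 matching b row(s), so 1 row(s) emitted.
- team_id=3: 5 matching b row(s), so 5 row(s) emitted.
- team_id=7: 1 matching b row(s), so 1 row(s) emitted.
- team_id=5: 4 matching b row(s), so 4 row(s) emitted.

(3, Grace, Carol, 7); (3, Grace, Dave, 7); (3, Grace, Pia, 8); (3, Grace, Raj, 5); (3, Grace, Raj, 7); (3, Uma, Carol, 7); (3, Uma, Dave, 7); (3, Uma, Pia, 8); (3, Uma, Raj, 5); (3, Uma, Raj, 7); (5, Raj, Carol, 7); (5, Raj, Dave, 7); (5, Raj, Pia, 8); (5, Raj, Raj, 7); (7, Carol, Pia, 8); (7, Dave, Pia, 8); (7, Raj, Pia, 8)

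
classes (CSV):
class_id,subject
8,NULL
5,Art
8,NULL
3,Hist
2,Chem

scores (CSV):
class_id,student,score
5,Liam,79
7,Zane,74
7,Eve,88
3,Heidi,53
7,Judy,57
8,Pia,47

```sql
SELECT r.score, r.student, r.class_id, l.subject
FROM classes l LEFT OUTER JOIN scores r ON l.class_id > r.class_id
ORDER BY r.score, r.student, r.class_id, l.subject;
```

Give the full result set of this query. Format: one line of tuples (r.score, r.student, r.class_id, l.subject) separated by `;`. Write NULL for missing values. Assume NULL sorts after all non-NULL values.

(53, Heidi, 3, Art); (53, Heidi, 3, NULL); (53, Heidi, 3, NULL); (57, Judy, 7, NULL); (57, Judy, 7, NULL); (74, Zane, 7, NULL); (74, Zane, 7, NULL); (79, Liam, 5, NULL); (79, Liam, 5, NULL); (88, Eve, 7, NULL); (88, Eve, 7, NULL); (NULL, NULL, NULL, Chem); (NULL, NULL, NULL, Hist)

LEFT JOIN keeps every row from `classes`; unmatched rows get NULL for `scores`'s columns.
Matching on l.class_id > r.class_id.
Matched pairs: 11; unmatched l rows kept: 2.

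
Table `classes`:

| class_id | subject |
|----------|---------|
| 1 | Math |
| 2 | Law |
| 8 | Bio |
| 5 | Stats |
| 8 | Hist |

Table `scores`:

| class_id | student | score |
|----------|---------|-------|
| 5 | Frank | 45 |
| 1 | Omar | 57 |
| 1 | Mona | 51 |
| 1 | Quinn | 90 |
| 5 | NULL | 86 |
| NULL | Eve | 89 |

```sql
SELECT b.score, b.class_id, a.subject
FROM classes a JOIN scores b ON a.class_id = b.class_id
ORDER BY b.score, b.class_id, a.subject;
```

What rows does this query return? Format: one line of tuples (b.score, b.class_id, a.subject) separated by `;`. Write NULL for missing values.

(45, 5, Stats); (51, 1, Math); (57, 1, Math); (86, 5, Stats); (90, 1, Math)

INNER JOIN keeps only pairs where the ON condition holds.
Matching on a.class_id = b.class_id. A NULL in a compared column never satisfies the condition.
- class_id=1: 3 matching b row(s), so 3 row(s) emitted.
- class_id=2: no matching b row, dropped.
- class_id=8: no matching b row, dropped.
- class_id=5: 2 matching b row(s), so 2 row(s) emitted.
- class_id=8: no matching b row, dropped.
After projecting and ordering:
b.score | b.class_id | a.subject
45 | 5 | Stats
51 | 1 | Math
57 | 1 | Math
86 | 5 | Stats
90 | 1 | Math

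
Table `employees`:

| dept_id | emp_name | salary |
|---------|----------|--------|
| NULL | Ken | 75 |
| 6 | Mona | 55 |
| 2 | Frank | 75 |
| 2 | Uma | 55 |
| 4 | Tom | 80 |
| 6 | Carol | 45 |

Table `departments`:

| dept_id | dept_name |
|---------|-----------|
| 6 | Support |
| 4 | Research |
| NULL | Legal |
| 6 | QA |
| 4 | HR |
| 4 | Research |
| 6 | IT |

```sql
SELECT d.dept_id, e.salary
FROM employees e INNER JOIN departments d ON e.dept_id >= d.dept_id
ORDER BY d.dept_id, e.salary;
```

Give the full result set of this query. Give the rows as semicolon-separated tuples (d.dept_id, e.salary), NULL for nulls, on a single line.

(4, 45); (4, 45); (4, 45); (4, 55); (4, 55); (4, 55); (4, 80); (4, 80); (4, 80); (6, 45); (6, 45); (6, 45); (6, 55); (6, 55); (6, 55)

INNER JOIN keeps only pairs where the ON condition holds.
Matching on e.dept_id >= d.dept_id. A NULL in a compared column never satisfies the condition.
- e[0] dept_id=NULL → no match; dropped.
- e[1] dept_id=6 → 6 match(es) in d → 6 row(s).
- e[2] dept_id=2 → no match; dropped.
- e[3] dept_id=2 → no match; dropped.
- e[4] dept_id=4 → 3 match(es) in d → 3 row(s).
- e[5] dept_id=6 → 6 match(es) in d → 6 row(s).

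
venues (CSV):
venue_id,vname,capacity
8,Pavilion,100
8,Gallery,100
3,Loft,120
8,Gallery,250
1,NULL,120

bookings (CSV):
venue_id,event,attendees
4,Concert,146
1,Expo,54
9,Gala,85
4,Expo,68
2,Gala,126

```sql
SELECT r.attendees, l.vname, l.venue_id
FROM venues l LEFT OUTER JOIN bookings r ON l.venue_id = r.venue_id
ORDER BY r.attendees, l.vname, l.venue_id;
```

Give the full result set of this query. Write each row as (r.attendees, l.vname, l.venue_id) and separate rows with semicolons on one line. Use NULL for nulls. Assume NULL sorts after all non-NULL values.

(54, NULL, 1); (NULL, Gallery, 8); (NULL, Gallery, 8); (NULL, Loft, 3); (NULL, Pavilion, 8)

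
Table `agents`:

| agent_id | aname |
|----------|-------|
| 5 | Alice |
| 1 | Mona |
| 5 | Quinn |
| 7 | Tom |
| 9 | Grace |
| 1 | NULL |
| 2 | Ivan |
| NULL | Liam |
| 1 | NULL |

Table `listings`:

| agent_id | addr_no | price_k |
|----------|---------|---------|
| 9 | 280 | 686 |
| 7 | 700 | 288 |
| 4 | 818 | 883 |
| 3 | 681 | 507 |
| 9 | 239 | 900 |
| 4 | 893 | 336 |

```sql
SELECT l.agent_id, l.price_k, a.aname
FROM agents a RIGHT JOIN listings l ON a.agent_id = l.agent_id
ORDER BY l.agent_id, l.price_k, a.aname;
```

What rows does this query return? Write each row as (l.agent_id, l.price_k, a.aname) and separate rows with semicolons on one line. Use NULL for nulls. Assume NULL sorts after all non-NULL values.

RIGHT JOIN keeps every row from `listings`; unmatched rows get NULL for `agents`'s columns.
Matching on a.agent_id = l.agent_id. A NULL in a compared column never satisfies the condition.
- a (agent_id=5) has no partner in l.
- a (agent_id=1) has no partner in l.
- a (agent_id=5) has no partner in l.
- a (agent_id=7) pairs with 1 row(s) of l.
- a (agent_id=9) pairs with 2 row(s) of l.
- a (agent_id=1) has no partner in l.
- a (agent_id=2) has no partner in l.
- a (agent_id=NULL) has no partner in l.
- a (agent_id=1) has no partner in l.
- 3 row(s) from l found no a partner → padded with NULL.
After projecting and ordering:
l.agent_id | l.price_k | a.aname
3 | 507 | NULL
4 | 336 | NULL
4 | 883 | NULL
7 | 288 | Tom
9 | 686 | Grace
9 | 900 | Grace

(3, 507, NULL); (4, 336, NULL); (4, 883, NULL); (7, 288, Tom); (9, 686, Grace); (9, 900, Grace)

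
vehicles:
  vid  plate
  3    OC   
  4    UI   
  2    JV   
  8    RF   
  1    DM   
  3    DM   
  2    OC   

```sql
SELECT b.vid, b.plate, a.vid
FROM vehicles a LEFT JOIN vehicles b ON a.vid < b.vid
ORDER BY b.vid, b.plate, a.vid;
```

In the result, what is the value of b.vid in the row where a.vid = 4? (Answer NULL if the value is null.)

LEFT JOIN keeps every row from `vehicles a`; unmatched rows get NULL for `vehicles b`'s columns.
Matching on a.vid < b.vid.
- a[0] vid=3 → 2 match(es) in b → 2 row(s).
- a[1] vid=4 → 1 match(es) in b → 1 row(s).
- a[2] vid=2 → 4 match(es) in b → 4 row(s).
- a[3] vid=8 → no match; kept with NULLs on the b side.
- a[4] vid=1 → 6 match(es) in b → 6 row(s).
- a[5] vid=3 → 2 match(es) in b → 2 row(s).
- a[6] vid=2 → 4 match(es) in b → 4 row(s).

8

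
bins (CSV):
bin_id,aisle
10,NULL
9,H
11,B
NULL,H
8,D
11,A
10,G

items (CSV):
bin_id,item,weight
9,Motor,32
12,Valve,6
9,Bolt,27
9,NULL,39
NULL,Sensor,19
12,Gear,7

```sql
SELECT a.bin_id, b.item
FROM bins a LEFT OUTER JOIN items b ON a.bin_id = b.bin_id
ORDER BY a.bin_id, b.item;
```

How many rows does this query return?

LEFT JOIN keeps every row from `bins`; unmatched rows get NULL for `items`'s columns.
Matching on a.bin_id = b.bin_id. A NULL in a compared column never satisfies the condition.
- a[0] bin_id=10 → no match; kept with NULLs on the b side.
- a[1] bin_id=9 → 3 match(es) in b → 3 row(s).
- a[2] bin_id=11 → no match; kept with NULLs on the b side.
- a[3] bin_id=NULL → no match; kept with NULLs on the b side.
- a[4] bin_id=8 → no match; kept with NULLs on the b side.
- a[5] bin_id=11 → no match; kept with NULLs on the b side.
- a[6] bin_id=10 → no match; kept with NULLs on the b side.
Total: 3 matched + 6 padded = 9 rows.

9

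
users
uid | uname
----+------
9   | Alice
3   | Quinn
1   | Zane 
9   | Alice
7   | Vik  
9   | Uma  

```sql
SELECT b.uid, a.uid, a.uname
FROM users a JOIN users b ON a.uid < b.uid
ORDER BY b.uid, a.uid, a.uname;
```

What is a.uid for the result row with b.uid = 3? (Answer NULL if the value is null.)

INNER JOIN keeps only pairs where the ON condition holds.
Matching on a.uid < b.uid.
- a[0] uid=9 → no match; dropped.
- a[1] uid=3 → 4 match(es) in b → 4 row(s).
- a[2] uid=1 → 5 match(es) in b → 5 row(s).
- a[3] uid=9 → no match; dropped.
- a[4] uid=7 → 3 match(es) in b → 3 row(s).
- a[5] uid=9 → no match; dropped.

1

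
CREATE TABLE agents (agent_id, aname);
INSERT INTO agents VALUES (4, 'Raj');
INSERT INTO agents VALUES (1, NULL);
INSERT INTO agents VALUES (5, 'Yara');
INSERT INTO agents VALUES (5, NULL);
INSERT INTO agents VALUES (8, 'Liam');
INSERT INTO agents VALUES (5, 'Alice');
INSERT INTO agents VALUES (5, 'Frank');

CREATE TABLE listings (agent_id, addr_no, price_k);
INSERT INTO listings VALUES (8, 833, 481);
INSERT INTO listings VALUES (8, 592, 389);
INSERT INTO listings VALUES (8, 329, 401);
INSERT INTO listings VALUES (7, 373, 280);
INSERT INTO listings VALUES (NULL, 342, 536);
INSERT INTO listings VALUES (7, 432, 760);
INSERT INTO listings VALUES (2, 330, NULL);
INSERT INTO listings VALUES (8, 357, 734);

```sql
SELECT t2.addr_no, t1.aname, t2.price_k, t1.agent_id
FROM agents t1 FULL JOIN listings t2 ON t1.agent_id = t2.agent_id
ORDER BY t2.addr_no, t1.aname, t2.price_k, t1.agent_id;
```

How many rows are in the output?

FULL OUTER JOIN keeps every row from both sides; unmatched rows get NULL for the other side's columns.
Matching on t1.agent_id = t2.agent_id. A NULL in a compared column never satisfies the condition.
- t1[0] agent_id=4 → no match; kept with NULLs on the t2 side.
- t1[1] agent_id=1 → no match; kept with NULLs on the t2 side.
- t1[2] agent_id=5 → no match; kept with NULLs on the t2 side.
- t1[3] agent_id=5 → no match; kept with NULLs on the t2 side.
- t1[4] agent_id=8 → 4 match(es) in t2 → 4 row(s).
- t1[5] agent_id=5 → no match; kept with NULLs on the t2 side.
- t1[6] agent_id=5 → no match; kept with NULLs on the t2 side.
- 4 t2 row(s) had no t1 match → kept, t1 columns NULL.
Total: 4 matched + 10 padded = 14 rows.

14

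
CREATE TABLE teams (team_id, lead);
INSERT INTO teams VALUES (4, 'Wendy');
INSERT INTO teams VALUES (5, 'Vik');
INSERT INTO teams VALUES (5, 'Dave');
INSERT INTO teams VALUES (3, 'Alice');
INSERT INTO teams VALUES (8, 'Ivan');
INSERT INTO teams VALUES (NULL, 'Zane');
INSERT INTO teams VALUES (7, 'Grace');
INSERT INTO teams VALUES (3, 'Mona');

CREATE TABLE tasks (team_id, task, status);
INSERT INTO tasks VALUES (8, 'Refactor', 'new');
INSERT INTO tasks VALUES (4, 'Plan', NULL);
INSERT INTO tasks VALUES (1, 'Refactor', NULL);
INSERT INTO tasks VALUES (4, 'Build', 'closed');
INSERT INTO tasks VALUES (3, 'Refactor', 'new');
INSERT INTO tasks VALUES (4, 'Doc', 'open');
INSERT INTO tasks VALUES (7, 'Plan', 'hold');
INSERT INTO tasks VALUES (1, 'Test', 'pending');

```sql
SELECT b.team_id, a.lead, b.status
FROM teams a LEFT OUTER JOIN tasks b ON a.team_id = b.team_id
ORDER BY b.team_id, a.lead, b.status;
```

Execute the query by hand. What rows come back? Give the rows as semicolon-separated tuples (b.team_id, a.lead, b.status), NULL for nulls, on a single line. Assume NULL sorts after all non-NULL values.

(3, Alice, new); (3, Mona, new); (4, Wendy, closed); (4, Wendy, open); (4, Wendy, NULL); (7, Grace, hold); (8, Ivan, new); (NULL, Dave, NULL); (NULL, Vik, NULL); (NULL, Zane, NULL)

LEFT JOIN keeps every row from `teams`; unmatched rows get NULL for `tasks`'s columns.
Matching on a.team_id = b.team_id. A NULL in a compared column never satisfies the condition.
- a (team_id=4) pairs with 3 row(s) of b.
- a (team_id=5) has no partner → padded with NULL.
- a (team_id=5) has no partner → padded with NULL.
- a (team_id=3) pairs with 1 row(s) of b.
- a (team_id=8) pairs with 1 row(s) of b.
- a (team_id=NULL) has no partner → padded with NULL.
- a (team_id=7) pairs with 1 row(s) of b.
- a (team_id=3) pairs with 1 row(s) of b.
After projecting and ordering:
b.team_id | a.lead | b.status
3 | Alice | new
3 | Mona | new
4 | Wendy | closed
4 | Wendy | open
4 | Wendy | NULL
7 | Grace | hold
8 | Ivan | new
NULL | Dave | NULL
NULL | Vik | NULL
NULL | Zane | NULL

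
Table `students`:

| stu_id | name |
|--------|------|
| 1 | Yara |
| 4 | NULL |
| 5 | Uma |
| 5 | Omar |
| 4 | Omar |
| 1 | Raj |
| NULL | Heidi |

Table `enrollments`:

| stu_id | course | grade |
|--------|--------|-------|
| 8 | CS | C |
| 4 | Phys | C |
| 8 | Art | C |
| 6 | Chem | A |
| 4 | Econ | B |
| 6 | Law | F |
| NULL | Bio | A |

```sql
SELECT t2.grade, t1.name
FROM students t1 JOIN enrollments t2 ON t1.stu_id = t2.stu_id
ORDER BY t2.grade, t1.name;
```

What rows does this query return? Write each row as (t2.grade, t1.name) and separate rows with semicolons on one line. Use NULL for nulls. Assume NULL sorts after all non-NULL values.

(B, Omar); (B, NULL); (C, Omar); (C, NULL)

INNER JOIN keeps only pairs where the ON condition holds.
Matching on t1.stu_id = t2.stu_id. A NULL in a compared column never satisfies the condition.
Matched pairs: 4.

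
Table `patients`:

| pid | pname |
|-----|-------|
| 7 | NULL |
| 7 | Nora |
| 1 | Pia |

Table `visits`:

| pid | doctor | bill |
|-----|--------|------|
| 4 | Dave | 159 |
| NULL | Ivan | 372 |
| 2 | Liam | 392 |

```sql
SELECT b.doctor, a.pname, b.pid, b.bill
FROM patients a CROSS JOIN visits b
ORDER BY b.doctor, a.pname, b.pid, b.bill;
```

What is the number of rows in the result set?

CROSS JOIN pairs every row of `patients` with every row of `visits`: 3 × 3 = 9 rows.

9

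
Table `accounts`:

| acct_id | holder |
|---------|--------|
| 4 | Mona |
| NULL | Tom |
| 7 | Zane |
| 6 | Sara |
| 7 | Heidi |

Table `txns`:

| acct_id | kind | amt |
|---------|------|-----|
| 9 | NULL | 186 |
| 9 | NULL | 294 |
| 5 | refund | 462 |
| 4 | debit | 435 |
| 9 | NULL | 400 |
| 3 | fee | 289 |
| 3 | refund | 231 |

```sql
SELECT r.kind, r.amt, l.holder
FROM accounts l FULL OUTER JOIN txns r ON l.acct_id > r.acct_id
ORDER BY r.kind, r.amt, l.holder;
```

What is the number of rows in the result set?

18

FULL OUTER JOIN keeps every row from both sides; unmatched rows get NULL for the other side's columns.
Matching on l.acct_id > r.acct_id. A NULL in a compared column never satisfies the condition.
Matched pairs: 14; unmatched l rows kept: 1; unmatched r rows kept: 3.
Total: 14 matched + 4 padded = 18 rows.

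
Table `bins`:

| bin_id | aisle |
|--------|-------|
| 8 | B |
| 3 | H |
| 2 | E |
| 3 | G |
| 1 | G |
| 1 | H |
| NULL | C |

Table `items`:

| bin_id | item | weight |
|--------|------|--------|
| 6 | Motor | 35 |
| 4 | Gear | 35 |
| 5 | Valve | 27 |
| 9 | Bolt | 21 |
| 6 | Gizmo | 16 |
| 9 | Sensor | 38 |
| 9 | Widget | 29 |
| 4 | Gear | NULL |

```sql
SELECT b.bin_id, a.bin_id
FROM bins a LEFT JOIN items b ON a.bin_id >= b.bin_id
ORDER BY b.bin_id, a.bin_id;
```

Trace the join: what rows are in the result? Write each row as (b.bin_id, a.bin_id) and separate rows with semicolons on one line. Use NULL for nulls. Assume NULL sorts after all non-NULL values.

(4, 8); (4, 8); (5, 8); (6, 8); (6, 8); (NULL, 1); (NULL, 1); (NULL, 2); (NULL, 3); (NULL, 3); (NULL, NULL)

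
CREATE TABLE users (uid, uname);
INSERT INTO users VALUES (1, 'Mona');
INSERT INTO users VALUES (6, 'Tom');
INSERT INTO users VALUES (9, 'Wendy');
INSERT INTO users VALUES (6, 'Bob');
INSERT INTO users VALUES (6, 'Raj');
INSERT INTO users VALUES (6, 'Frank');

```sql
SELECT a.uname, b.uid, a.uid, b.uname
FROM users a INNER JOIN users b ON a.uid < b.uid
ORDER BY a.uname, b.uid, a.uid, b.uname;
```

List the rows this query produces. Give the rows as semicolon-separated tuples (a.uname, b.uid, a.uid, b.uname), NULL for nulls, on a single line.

INNER JOIN keeps only pairs where the ON condition holds.
Matching on a.uid < b.uid.
Matched pairs: 9.

(Bob, 9, 6, Wendy); (Frank, 9, 6, Wendy); (Mona, 6, 1, Bob); (Mona, 6, 1, Frank); (Mona, 6, 1, Raj); (Mona, 6, 1, Tom); (Mona, 9, 1, Wendy); (Raj, 9, 6, Wendy); (Tom, 9, 6, Wendy)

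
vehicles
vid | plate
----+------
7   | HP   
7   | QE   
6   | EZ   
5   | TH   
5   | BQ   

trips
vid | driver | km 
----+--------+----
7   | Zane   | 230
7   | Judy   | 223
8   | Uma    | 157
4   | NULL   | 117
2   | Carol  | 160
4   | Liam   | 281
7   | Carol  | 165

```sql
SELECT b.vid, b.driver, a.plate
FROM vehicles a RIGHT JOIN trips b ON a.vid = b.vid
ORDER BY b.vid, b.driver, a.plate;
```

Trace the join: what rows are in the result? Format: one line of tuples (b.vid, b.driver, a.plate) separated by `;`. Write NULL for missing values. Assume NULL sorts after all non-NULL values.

(2, Carol, NULL); (4, Liam, NULL); (4, NULL, NULL); (7, Carol, HP); (7, Carol, QE); (7, Judy, HP); (7, Judy, QE); (7, Zane, HP); (7, Zane, QE); (8, Uma, NULL)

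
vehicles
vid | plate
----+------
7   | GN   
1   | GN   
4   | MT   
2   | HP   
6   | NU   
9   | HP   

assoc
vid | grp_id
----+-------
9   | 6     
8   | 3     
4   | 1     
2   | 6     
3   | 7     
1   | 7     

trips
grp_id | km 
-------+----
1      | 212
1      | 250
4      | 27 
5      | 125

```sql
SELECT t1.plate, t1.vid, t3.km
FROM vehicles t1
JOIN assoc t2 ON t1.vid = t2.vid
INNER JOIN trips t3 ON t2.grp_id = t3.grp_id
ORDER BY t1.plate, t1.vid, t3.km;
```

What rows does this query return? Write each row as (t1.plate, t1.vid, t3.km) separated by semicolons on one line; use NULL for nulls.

(MT, 4, 212); (MT, 4, 250)

Joins associate left-to-right: vehicles INNER JOIN assoc on vid gives 4 intermediate row(s).
Then INNER JOIN `trips t3` on grp_id: keep only rows whose t2.grp_id appears in t3.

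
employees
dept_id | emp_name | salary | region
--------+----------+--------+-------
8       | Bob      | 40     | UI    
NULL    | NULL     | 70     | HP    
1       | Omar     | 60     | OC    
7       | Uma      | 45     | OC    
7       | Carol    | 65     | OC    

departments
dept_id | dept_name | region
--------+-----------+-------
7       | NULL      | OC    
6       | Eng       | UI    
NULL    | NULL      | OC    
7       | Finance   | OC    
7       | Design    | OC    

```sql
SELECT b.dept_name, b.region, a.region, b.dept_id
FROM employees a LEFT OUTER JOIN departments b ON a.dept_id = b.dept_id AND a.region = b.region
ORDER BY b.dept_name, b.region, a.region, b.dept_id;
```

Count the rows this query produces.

9

LEFT JOIN keeps every row from `employees`; unmatched rows get NULL for `departments`'s columns.
Matching on a.dept_id = b.dept_id AND a.region = b.region. A NULL in a compared column never satisfies the condition.
Matched pairs: 6; unmatched a rows kept: 3.
Total: 6 matched + 3 padded = 9 rows.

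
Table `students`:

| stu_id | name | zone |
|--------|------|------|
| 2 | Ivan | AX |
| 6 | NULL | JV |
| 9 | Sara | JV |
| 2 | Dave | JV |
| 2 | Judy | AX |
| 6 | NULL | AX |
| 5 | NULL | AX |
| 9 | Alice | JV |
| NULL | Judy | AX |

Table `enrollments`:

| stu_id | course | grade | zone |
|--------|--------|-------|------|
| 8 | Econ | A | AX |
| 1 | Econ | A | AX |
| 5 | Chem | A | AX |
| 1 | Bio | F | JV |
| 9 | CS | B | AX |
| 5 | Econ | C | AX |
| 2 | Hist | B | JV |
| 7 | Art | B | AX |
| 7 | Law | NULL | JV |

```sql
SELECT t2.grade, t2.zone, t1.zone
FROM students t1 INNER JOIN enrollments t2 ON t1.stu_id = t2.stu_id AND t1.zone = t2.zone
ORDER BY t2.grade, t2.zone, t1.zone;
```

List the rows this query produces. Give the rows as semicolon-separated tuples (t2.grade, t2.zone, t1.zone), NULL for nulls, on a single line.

(A, AX, AX); (B, JV, JV); (C, AX, AX)

INNER JOIN keeps only pairs where the ON condition holds.
Matching on t1.stu_id = t2.stu_id AND t1.zone = t2.zone. A NULL in a compared column never satisfies the condition.
- t1 (stu_id=2, zone=AX) has no partner → excluded.
- t1 (stu_id=6, zone=JV) has no partner → excluded.
- t1 (stu_id=9, zone=JV) has no partner → excluded.
- t1 (stu_id=2, zone=JV) pairs with 1 row(s) of t2.
- t1 (stu_id=2, zone=AX) has no partner → excluded.
- t1 (stu_id=6, zone=AX) has no partner → excluded.
- t1 (stu_id=5, zone=AX) pairs with 2 row(s) of t2.
- t1 (stu_id=9, zone=JV) has no partner → excluded.
- t1 (stu_id=NULL, zone=AX) has no partner → excluded.
After projecting and ordering:
t2.grade | t2.zone | t1.zone
A | AX | AX
B | JV | JV
C | AX | AX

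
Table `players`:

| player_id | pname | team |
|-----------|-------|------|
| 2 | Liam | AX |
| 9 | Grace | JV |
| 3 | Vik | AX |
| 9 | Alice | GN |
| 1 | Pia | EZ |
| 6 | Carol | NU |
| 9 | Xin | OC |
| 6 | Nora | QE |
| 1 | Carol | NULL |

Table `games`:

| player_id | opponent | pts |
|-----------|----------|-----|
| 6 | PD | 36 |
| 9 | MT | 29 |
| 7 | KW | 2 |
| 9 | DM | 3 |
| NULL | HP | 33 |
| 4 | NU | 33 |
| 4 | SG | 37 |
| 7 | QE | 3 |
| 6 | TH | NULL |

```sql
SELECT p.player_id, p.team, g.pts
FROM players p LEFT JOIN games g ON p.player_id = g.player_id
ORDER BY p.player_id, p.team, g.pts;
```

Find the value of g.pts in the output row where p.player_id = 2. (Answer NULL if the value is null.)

NULL

LEFT JOIN keeps every row from `players`; unmatched rows get NULL for `games`'s columns.
Matching on p.player_id = g.player_id. A NULL in a compared column never satisfies the condition.
Matched pairs: 10; unmatched p rows kept: 4.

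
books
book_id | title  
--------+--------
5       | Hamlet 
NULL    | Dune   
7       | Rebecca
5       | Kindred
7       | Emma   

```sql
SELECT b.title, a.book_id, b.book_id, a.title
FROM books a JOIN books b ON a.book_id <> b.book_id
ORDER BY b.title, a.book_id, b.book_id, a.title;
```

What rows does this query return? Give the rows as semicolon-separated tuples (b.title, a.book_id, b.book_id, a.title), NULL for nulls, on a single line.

INNER JOIN keeps only pairs where the ON condition holds.
Matching on a.book_id <> b.book_id. A NULL in a compared column never satisfies the condition.
Matched pairs: 8.

(Emma, 5, 7, Hamlet); (Emma, 5, 7, Kindred); (Hamlet, 7, 5, Emma); (Hamlet, 7, 5, Rebecca); (Kindred, 7, 5, Emma); (Kindred, 7, 5, Rebecca); (Rebecca, 5, 7, Hamlet); (Rebecca, 5, 7, Kindred)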